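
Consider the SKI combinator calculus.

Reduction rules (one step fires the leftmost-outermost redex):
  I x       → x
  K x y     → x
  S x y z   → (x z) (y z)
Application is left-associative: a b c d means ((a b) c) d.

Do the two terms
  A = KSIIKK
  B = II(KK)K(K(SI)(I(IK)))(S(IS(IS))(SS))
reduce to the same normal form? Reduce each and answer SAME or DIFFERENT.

Answer: DIFFERENT — A ⇓ K(KK), B ⇓ SI

Reduction:
Term A:
  start: KSIIKK
  →1  SIKK
  →2  IK(KK)
  →3  K(KK)

Term B:
  start: II(KK)K(K(SI)(I(IK)))(S(IS(IS))(SS))
  →1  I(KK)K(K(SI)(I(IK)))(S(IS(IS))(SS))
  →2  KKK(K(SI)(I(IK)))(S(IS(IS))(SS))
  →3  K(K(SI)(I(IK)))(S(IS(IS))(SS))
  →4  K(SI)(I(IK))
  →5  SI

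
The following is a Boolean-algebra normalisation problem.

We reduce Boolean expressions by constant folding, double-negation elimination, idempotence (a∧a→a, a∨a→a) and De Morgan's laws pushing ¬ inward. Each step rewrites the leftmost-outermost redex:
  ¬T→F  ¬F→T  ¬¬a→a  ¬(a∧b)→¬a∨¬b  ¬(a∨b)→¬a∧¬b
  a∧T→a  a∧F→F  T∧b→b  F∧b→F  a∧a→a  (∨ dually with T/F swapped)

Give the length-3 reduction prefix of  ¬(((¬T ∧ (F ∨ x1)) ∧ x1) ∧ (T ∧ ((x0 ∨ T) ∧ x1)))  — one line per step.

Answer: after 3 steps: ((¬¬T ∨ ¬(F ∨ x1)) ∨ ¬x1) ∨ ¬(T ∧ ((x0 ∨ T) ∧ x1))

Working:
  start: ¬(((¬T ∧ (F ∨ x1)) ∧ x1) ∧ (T ∧ ((x0 ∨ T) ∧ x1)))
  step 1: ¬((¬T ∧ (F ∨ x1)) ∧ x1) ∨ ¬(T ∧ ((x0 ∨ T) ∧ x1))
  step 2: (¬(¬T ∧ (F ∨ x1)) ∨ ¬x1) ∨ ¬(T ∧ ((x0 ∨ T) ∧ x1))
  step 3: ((¬¬T ∨ ¬(F ∨ x1)) ∨ ¬x1) ∨ ¬(T ∧ ((x0 ∨ T) ∧ x1))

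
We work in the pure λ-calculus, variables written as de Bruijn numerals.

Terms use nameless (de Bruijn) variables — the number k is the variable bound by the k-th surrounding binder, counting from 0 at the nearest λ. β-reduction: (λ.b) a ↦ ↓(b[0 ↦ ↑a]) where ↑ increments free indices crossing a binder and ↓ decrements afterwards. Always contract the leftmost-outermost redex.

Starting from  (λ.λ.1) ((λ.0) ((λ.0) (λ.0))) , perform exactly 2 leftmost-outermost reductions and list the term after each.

Answer: after 2 steps: λ.(λ.0) (λ.0)

Working:
  start: (λ.λ.1) ((λ.0) ((λ.0) (λ.0)))
  [1] λ.(λ.0) ((λ.0) (λ.0))
  [2] λ.(λ.0) (λ.0)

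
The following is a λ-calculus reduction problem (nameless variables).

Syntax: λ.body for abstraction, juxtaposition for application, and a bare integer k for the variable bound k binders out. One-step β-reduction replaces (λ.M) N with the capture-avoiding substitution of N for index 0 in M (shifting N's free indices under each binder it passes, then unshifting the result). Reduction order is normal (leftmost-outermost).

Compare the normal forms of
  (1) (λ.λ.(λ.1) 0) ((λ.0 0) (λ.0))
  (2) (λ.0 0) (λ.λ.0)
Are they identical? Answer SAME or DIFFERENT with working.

Answer: SAME — A ⇓ λ.0, B ⇓ λ.0

Working:
Term A:
  start: (λ.λ.(λ.1) 0) ((λ.0 0) (λ.0))
  [1] λ.(λ.1) 0
  [2] λ.0

Term B:
  start: (λ.0 0) (λ.λ.0)
  [1] (λ.λ.0) (λ.λ.0)
  [2] λ.0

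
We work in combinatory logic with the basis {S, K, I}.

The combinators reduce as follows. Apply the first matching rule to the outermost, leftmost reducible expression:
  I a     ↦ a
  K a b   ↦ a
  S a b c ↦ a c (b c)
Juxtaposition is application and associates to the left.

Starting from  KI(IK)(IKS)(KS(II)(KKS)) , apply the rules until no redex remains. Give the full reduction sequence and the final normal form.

  start: KI(IK)(IKS)(KS(II)(KKS))
  step 1: I(IKS)(KS(II)(KKS))
  step 2: IKS(KS(II)(KKS))
  step 3: KS(KS(II)(KKS))
  step 4: S

Answer: normal form = S  (in 4 steps)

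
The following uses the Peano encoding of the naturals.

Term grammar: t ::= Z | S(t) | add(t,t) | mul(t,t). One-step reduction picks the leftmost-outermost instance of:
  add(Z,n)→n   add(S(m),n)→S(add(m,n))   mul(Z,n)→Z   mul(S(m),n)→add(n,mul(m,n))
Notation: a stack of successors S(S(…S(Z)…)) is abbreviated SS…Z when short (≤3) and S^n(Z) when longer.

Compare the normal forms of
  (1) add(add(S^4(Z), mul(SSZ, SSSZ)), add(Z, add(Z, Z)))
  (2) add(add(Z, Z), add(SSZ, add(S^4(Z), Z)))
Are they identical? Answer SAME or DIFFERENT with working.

Answer: DIFFERENT — A ⇓ S^10(Z), B ⇓ S^6(Z)

Derivation:
Term A:
  start: add(add(S^4(Z), mul(SSZ, SSSZ)), add(Z, add(Z, Z)))
  →1  add(S(add(SSSZ, mul(SSZ, SSSZ))), add(Z, add(Z, Z)))
  →2  S(add(add(SSSZ, mul(SSZ, SSSZ)), add(Z, add(Z, Z))))
  →3  S(add(S(add(SSZ, mul(SSZ, SSSZ))), add(Z, add(Z, Z))))
  →4  S(S(add(add(SSZ, mul(SSZ, SSSZ)), add(Z, add(Z, Z)))))
  →5  S(S(add(S(add(SZ, mul(SSZ, SSSZ))), add(Z, add(Z, Z)))))
  →6  S(S(S(add(add(SZ, mul(SSZ, SSSZ)), add(Z, add(Z, Z))))))
  →7  S(S(S(add(S(add(Z, mul(SSZ, SSSZ))), add(Z, add(Z, Z))))))
  →8  S(S(S(S(add(add(Z, mul(SSZ, SSSZ)), add(Z, add(Z, Z)))))))
  →9  S(S(S(S(add(mul(SSZ, SSSZ), add(Z, add(Z, Z)))))))
  →10  S(S(S(S(add(add(SSSZ, mul(SZ, SSSZ)), add(Z, add(Z, Z)))))))
  →11  S(S(S(S(add(S(add(SSZ, mul(SZ, SSSZ))), add(Z, add(Z, Z)))))))
  →12  S(S(S(S(S(add(add(SSZ, mul(SZ, SSSZ)), add(Z, add(Z, Z))))))))
  →13  S(S(S(S(S(add(S(add(SZ, mul(SZ, SSSZ))), add(Z, add(Z, Z))))))))
  →14  S(S(S(S(S(S(add(add(SZ, mul(SZ, SSSZ)), add(Z, add(Z, Z)))))))))
  →15  S(S(S(S(S(S(add(S(add(Z, mul(SZ, SSSZ))), add(Z, add(Z, Z)))))))))
  →16  S(S(S(S(S(S(S(add(add(Z, mul(SZ, SSSZ)), add(Z, add(Z, Z))))))))))
  →17  S(S(S(S(S(S(S(add(mul(SZ, SSSZ), add(Z, add(Z, Z))))))))))
  →18  S(S(S(S(S(S(S(add(add(SSSZ, mul(Z, SSSZ)), add(Z, add(Z, Z))))))))))
  →19  S(S(S(S(S(S(S(add(S(add(SSZ, mul(Z, SSSZ))), add(Z, add(Z, Z))))))))))
  →20  S(S(S(S(S(S(S(S(add(add(SSZ, mul(Z, SSSZ)), add(Z, add(Z, Z)))))))))))
  →21  S(S(S(S(S(S(S(S(add(S(add(SZ, mul(Z, SSSZ))), add(Z, add(Z, Z)))))))))))
  →22  S(S(S(S(S(S(S(S(S(add(add(SZ, mul(Z, SSSZ)), add(Z, add(Z, Z))))))))))))
  →23  S(S(S(S(S(S(S(S(S(add(S(add(Z, mul(Z, SSSZ))), add(Z, add(Z, Z))))))))))))
  →24  S(S(S(S(S(S(S(S(S(S(add(add(Z, mul(Z, SSSZ)), add(Z, add(Z, Z)))))))))))))
  →25  S(S(S(S(S(S(S(S(S(S(add(mul(Z, SSSZ), add(Z, add(Z, Z)))))))))))))
  →26  S(S(S(S(S(S(S(S(S(S(add(Z, add(Z, add(Z, Z)))))))))))))
  →27  S(S(S(S(S(S(S(S(S(S(add(Z, add(Z, Z))))))))))))
  →28  S(S(S(S(S(S(S(S(S(S(add(Z, Z)))))))))))
  →29  S^10(Z)

Term B:
  start: add(add(Z, Z), add(SSZ, add(S^4(Z), Z)))
  →1  add(Z, add(SSZ, add(S^4(Z), Z)))
  →2  add(SSZ, add(S^4(Z), Z))
  →3  S(add(SZ, add(S^4(Z), Z)))
  →4  S(S(add(Z, add(S^4(Z), Z))))
  →5  S(S(add(S^4(Z), Z)))
  →6  S(S(S(add(SSSZ, Z))))
  →7  S(S(S(S(add(SSZ, Z)))))
  →8  S(S(S(S(S(add(SZ, Z))))))
  →9  S(S(S(S(S(S(add(Z, Z)))))))
  →10  S^6(Z)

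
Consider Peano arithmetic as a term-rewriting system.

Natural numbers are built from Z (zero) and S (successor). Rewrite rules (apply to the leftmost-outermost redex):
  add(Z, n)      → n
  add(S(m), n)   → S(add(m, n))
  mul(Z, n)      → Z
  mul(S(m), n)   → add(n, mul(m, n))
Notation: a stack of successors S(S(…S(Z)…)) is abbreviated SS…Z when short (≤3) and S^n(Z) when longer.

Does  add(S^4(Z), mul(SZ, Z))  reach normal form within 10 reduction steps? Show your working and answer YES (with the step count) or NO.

  start: add(S^4(Z), mul(SZ, Z))
  [1] S(add(SSSZ, mul(SZ, Z)))
  [2] S(S(add(SSZ, mul(SZ, Z))))
  [3] S(S(S(add(SZ, mul(SZ, Z)))))
  [4] S(S(S(S(add(Z, mul(SZ, Z))))))
  [5] S(S(S(S(mul(SZ, Z)))))
  [6] S(S(S(S(add(Z, mul(Z, Z))))))
  [7] S(S(S(S(mul(Z, Z)))))
  [8] S^4(Z)

Answer: YES — reaches normal form S^4(Z) in 8 ≤ 10 steps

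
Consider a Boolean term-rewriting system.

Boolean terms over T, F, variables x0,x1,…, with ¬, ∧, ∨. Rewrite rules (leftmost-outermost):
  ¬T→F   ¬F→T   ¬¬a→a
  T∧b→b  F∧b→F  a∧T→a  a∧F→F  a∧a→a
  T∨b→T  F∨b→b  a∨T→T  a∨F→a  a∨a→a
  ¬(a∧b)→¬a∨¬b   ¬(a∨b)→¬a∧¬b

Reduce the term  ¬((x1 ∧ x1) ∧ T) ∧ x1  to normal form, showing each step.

  start: ¬((x1 ∧ x1) ∧ T) ∧ x1
  [1] (¬(x1 ∧ x1) ∨ ¬T) ∧ x1
  [2] ((¬x1 ∨ ¬x1) ∨ ¬T) ∧ x1
  [3] (¬x1 ∨ ¬T) ∧ x1
  [4] (¬x1 ∨ F) ∧ x1
  [5] ¬x1 ∧ x1

Answer: normal form = ¬x1 ∧ x1  (in 5 steps)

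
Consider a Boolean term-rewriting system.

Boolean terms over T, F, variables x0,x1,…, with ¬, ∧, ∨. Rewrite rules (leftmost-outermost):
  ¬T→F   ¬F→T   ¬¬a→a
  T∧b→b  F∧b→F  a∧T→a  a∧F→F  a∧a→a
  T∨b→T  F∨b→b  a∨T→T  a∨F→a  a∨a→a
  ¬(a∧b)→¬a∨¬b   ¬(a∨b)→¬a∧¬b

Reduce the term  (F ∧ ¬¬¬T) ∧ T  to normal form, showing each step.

  start: (F ∧ ¬¬¬T) ∧ T
  →1  F ∧ ¬¬¬T
  →2  F

Answer: normal form = F  (in 2 steps)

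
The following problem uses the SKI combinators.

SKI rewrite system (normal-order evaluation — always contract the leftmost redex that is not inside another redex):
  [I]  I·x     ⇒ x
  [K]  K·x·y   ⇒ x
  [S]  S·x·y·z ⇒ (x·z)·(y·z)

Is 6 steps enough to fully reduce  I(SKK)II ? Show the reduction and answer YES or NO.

Answer: YES — reaches normal form I in 4 ≤ 6 steps

Working:
  start: I(SKK)II
  [1] SKKII
  [2] KI(KI)I
  [3] II
  [4] I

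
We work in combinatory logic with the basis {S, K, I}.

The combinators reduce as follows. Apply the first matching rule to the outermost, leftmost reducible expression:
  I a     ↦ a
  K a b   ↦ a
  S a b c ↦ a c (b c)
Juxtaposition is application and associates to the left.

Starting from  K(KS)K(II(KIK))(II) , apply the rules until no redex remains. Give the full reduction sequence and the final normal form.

Answer: normal form = SI  (in 3 steps)

Reduction:
  start: K(KS)K(II(KIK))(II)
  [1] KS(II(KIK))(II)
  [2] S(II)
  [3] SI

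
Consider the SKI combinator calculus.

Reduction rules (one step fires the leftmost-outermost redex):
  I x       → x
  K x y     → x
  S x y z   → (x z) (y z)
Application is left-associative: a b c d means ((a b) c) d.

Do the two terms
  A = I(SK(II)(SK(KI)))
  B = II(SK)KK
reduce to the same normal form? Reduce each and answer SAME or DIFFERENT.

Term A:
  start: I(SK(II)(SK(KI)))
  [1] SK(II)(SK(KI))
  [2] K(SK(KI))(II(SK(KI)))
  [3] SK(KI)

Term B:
  start: II(SK)KK
  [1] I(SK)KK
  [2] SKKK
  [3] KK(KK)
  [4] K

Answer: DIFFERENT — A ⇓ SK(KI), B ⇓ K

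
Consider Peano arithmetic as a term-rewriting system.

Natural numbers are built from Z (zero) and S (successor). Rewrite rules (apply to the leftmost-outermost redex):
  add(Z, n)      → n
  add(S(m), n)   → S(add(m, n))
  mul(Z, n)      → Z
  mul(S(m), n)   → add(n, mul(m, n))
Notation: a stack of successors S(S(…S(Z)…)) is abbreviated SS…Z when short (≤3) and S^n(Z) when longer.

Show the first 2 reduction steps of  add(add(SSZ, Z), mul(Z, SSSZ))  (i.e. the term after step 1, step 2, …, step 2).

Answer: after 2 steps: S(add(add(SZ, Z), mul(Z, SSSZ)))

Derivation:
  start: add(add(SSZ, Z), mul(Z, SSSZ))
  →1  add(S(add(SZ, Z)), mul(Z, SSSZ))
  →2  S(add(add(SZ, Z), mul(Z, SSSZ)))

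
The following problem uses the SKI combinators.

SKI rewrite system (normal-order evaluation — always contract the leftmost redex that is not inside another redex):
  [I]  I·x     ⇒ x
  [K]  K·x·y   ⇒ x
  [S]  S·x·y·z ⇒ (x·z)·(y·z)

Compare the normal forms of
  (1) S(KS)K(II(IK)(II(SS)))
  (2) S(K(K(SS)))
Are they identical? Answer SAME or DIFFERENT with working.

Answer: SAME — A ⇓ S(K(K(SS))), B ⇓ S(K(K(SS)))

Working:
Term A:
  start: S(KS)K(II(IK)(II(SS)))
  step 1: KS(II(IK)(II(SS)))(K(II(IK)(II(SS))))
  step 2: S(K(II(IK)(II(SS))))
  step 3: S(K(I(IK)(II(SS))))
  step 4: S(K(IK(II(SS))))
  step 5: S(K(K(II(SS))))
  step 6: S(K(K(I(SS))))
  step 7: S(K(K(SS)))

Term B:
  start: S(K(K(SS)))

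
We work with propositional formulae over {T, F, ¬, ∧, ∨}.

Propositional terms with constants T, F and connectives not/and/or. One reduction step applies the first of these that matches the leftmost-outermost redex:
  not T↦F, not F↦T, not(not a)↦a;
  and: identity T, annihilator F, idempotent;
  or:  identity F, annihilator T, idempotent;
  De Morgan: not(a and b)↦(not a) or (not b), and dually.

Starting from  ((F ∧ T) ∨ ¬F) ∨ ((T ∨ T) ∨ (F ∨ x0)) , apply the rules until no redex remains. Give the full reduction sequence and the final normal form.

Answer: normal form = T  (in 4 steps)

Working:
  start: ((F ∧ T) ∨ ¬F) ∨ ((T ∨ T) ∨ (F ∨ x0))
  →1  (F ∨ ¬F) ∨ ((T ∨ T) ∨ (F ∨ x0))
  →2  ¬F ∨ ((T ∨ T) ∨ (F ∨ x0))
  →3  T ∨ ((T ∨ T) ∨ (F ∨ x0))
  →4  T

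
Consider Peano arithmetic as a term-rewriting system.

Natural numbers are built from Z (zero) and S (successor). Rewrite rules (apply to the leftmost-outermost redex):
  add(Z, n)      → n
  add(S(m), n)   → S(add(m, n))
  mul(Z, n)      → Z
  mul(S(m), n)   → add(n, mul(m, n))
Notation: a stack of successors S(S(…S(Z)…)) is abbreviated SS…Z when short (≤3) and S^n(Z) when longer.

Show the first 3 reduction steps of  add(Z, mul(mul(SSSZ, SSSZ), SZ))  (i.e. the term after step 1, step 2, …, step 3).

  start: add(Z, mul(mul(SSSZ, SSSZ), SZ))
  →1  mul(mul(SSSZ, SSSZ), SZ)
  →2  mul(add(SSSZ, mul(SSZ, SSSZ)), SZ)
  →3  mul(S(add(SSZ, mul(SSZ, SSSZ))), SZ)

Answer: after 3 steps: mul(S(add(SSZ, mul(SSZ, SSSZ))), SZ)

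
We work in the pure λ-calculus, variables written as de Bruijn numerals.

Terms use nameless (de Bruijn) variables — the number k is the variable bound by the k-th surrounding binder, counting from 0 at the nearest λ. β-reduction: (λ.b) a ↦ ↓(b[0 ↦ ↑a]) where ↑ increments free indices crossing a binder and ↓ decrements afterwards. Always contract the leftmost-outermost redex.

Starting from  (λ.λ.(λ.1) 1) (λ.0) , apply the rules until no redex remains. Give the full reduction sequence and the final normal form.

Answer: normal form = λ.0  (in 2 steps)

Working:
  start: (λ.λ.(λ.1) 1) (λ.0)
  step 1: λ.(λ.1) (λ.0)
  step 2: λ.0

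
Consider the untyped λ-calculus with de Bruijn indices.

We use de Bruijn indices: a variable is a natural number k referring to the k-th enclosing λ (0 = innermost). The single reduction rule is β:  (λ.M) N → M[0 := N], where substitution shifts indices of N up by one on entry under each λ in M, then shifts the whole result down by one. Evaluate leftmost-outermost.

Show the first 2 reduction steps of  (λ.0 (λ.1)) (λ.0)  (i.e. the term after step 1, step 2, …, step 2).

  start: (λ.0 (λ.1)) (λ.0)
  →1  (λ.0) (λ.λ.0)
  →2  λ.λ.0

Answer: after 2 steps: λ.λ.0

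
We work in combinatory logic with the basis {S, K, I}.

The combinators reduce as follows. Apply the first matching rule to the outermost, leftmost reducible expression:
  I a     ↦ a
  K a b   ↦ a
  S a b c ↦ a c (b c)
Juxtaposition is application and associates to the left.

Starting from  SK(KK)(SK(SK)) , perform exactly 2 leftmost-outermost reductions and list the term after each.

  start: SK(KK)(SK(SK))
  →1  K(SK(SK))(KK(SK(SK)))
  →2  SK(SK)

Answer: after 2 steps: SK(SK)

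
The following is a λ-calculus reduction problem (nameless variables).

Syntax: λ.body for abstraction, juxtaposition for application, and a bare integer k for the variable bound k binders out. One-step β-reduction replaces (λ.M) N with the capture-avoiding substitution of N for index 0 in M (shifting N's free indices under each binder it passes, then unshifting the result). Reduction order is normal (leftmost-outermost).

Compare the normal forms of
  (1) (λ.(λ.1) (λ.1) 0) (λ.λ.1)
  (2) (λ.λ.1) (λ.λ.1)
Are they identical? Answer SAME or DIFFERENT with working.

Term A:
  start: (λ.(λ.1) (λ.1) 0) (λ.λ.1)
  →1  (λ.λ.λ.1) (λ.λ.λ.1) (λ.λ.1)
  →2  (λ.λ.1) (λ.λ.1)
  →3  λ.λ.λ.1

Term B:
  start: (λ.λ.1) (λ.λ.1)
  →1  λ.λ.λ.1

Answer: SAME — A ⇓ λ.λ.λ.1, B ⇓ λ.λ.λ.1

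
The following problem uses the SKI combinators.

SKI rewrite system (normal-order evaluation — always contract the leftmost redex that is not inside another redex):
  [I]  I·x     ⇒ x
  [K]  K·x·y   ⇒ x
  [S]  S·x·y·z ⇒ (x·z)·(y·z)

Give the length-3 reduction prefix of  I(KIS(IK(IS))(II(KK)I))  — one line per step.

  start: I(KIS(IK(IS))(II(KK)I))
  [1] KIS(IK(IS))(II(KK)I)
  [2] I(IK(IS))(II(KK)I)
  [3] IK(IS)(II(KK)I)

Answer: after 3 steps: IK(IS)(II(KK)I)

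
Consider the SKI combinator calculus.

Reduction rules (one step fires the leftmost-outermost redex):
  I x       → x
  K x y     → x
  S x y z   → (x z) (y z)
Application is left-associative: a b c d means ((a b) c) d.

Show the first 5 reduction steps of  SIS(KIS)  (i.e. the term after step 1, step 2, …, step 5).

Answer: after 5 steps: SI

Working:
  start: SIS(KIS)
  →1  I(KIS)(S(KIS))
  →2  KIS(S(KIS))
  →3  I(S(KIS))
  →4  S(KIS)
  →5  SI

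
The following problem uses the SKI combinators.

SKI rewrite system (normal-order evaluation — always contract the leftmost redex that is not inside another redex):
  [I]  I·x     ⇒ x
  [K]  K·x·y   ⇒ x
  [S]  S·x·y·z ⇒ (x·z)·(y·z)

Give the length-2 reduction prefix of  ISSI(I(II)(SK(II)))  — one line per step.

  start: ISSI(I(II)(SK(II)))
  →1  SSI(I(II)(SK(II)))
  →2  S(I(II)(SK(II)))(I(I(II)(SK(II))))

Answer: after 2 steps: S(I(II)(SK(II)))(I(I(II)(SK(II))))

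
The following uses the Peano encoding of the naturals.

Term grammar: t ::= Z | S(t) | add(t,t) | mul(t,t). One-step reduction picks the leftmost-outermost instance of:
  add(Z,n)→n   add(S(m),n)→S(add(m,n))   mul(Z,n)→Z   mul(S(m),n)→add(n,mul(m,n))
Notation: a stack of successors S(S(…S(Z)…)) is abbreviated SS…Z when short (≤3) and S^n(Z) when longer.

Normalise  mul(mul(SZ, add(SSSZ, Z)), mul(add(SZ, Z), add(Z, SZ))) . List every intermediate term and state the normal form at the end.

Answer: normal form = SSSZ  (in 41 steps)

Working:
  start: mul(mul(SZ, add(SSSZ, Z)), mul(add(SZ, Z), add(Z, SZ)))
  →1  mul(add(add(SSSZ, Z), mul(Z, add(SSSZ, Z))), mul(add(SZ, Z), add(Z, SZ)))
  →2  mul(add(S(add(SSZ, Z)), mul(Z, add(SSSZ, Z))), mul(add(SZ, Z), add(Z, SZ)))
  →3  mul(S(add(add(SSZ, Z), mul(Z, add(SSSZ, Z)))), mul(add(SZ, Z), add(Z, SZ)))
  →4  add(mul(add(SZ, Z), add(Z, SZ)), mul(add(add(SSZ, Z), mul(Z, add(SSSZ, Z))), mul(add(SZ, Z), add(Z, SZ))))
  →5  add(mul(S(add(Z, Z)), add(Z, SZ)), mul(add(add(SSZ, Z), mul(Z, add(SSSZ, Z))), mul(add(SZ, Z), add(Z, SZ))))
  →6  add(add(add(Z, SZ), mul(add(Z, Z), add(Z, SZ))), mul(add(add(SSZ, Z), mul(Z, add(SSSZ, Z))), mul(add(SZ, Z), add(Z, SZ))))
  →7  add(add(SZ, mul(add(Z, Z), add(Z, SZ))), mul(add(add(SSZ, Z), mul(Z, add(SSSZ, Z))), mul(add(SZ, Z), add(Z, SZ))))
  →8  add(S(add(Z, mul(add(Z, Z), add(Z, SZ)))), mul(add(add(SSZ, Z), mul(Z, add(SSSZ, Z))), mul(add(SZ, Z), add(Z, SZ))))
  →9  S(add(add(Z, mul(add(Z, Z), add(Z, SZ))), mul(add(add(SSZ, Z), mul(Z, add(SSSZ, Z))), mul(add(SZ, Z), add(Z, SZ)))))
  →10  S(add(mul(add(Z, Z), add(Z, SZ)), mul(add(add(SSZ, Z), mul(Z, add(SSSZ, Z))), mul(add(SZ, Z), add(Z, SZ)))))
  →11  S(add(mul(Z, add(Z, SZ)), mul(add(add(SSZ, Z), mul(Z, add(SSSZ, Z))), mul(add(SZ, Z), add(Z, SZ)))))
  →12  S(add(Z, mul(add(add(SSZ, Z), mul(Z, add(SSSZ, Z))), mul(add(SZ, Z), add(Z, SZ)))))
  →13  S(mul(add(add(SSZ, Z), mul(Z, add(SSSZ, Z))), mul(add(SZ, Z), add(Z, SZ))))
  →14  S(mul(add(S(add(SZ, Z)), mul(Z, add(SSSZ, Z))), mul(add(SZ, Z), add(Z, SZ))))
  →15  S(mul(S(add(add(SZ, Z), mul(Z, add(SSSZ, Z)))), mul(add(SZ, Z), add(Z, SZ))))
  →16  S(add(mul(add(SZ, Z), add(Z, SZ)), mul(add(add(SZ, Z), mul(Z, add(SSSZ, Z))), mul(add(SZ, Z), add(Z, SZ)))))
  →17  S(add(mul(S(add(Z, Z)), add(Z, SZ)), mul(add(add(SZ, Z), mul(Z, add(SSSZ, Z))), mul(add(SZ, Z), add(Z, SZ)))))
  →18  S(add(add(add(Z, SZ), mul(add(Z, Z), add(Z, SZ))), mul(add(add(SZ, Z), mul(Z, add(SSSZ, Z))), mul(add(SZ, Z), add(Z, SZ)))))
  →19  S(add(add(SZ, mul(add(Z, Z), add(Z, SZ))), mul(add(add(SZ, Z), mul(Z, add(SSSZ, Z))), mul(add(SZ, Z), add(Z, SZ)))))
  →20  S(add(S(add(Z, mul(add(Z, Z), add(Z, SZ)))), mul(add(add(SZ, Z), mul(Z, add(SSSZ, Z))), mul(add(SZ, Z), add(Z, SZ)))))
  →21  S(S(add(add(Z, mul(add(Z, Z), add(Z, SZ))), mul(add(add(SZ, Z), mul(Z, add(SSSZ, Z))), mul(add(SZ, Z), add(Z, SZ))))))
  →22  S(S(add(mul(add(Z, Z), add(Z, SZ)), mul(add(add(SZ, Z), mul(Z, add(SSSZ, Z))), mul(add(SZ, Z), add(Z, SZ))))))
  →23  S(S(add(mul(Z, add(Z, SZ)), mul(add(add(SZ, Z), mul(Z, add(SSSZ, Z))), mul(add(SZ, Z), add(Z, SZ))))))
  →24  S(S(add(Z, mul(add(add(SZ, Z), mul(Z, add(SSSZ, Z))), mul(add(SZ, Z), add(Z, SZ))))))
  →25  S(S(mul(add(add(SZ, Z), mul(Z, add(SSSZ, Z))), mul(add(SZ, Z), add(Z, SZ)))))
  →26  S(S(mul(add(S(add(Z, Z)), mul(Z, add(SSSZ, Z))), mul(add(SZ, Z), add(Z, SZ)))))
  →27  S(S(mul(S(add(add(Z, Z), mul(Z, add(SSSZ, Z)))), mul(add(SZ, Z), add(Z, SZ)))))
  →28  S(S(add(mul(add(SZ, Z), add(Z, SZ)), mul(add(add(Z, Z), mul(Z, add(SSSZ, Z))), mul(add(SZ, Z), add(Z, SZ))))))
  →29  S(S(add(mul(S(add(Z, Z)), add(Z, SZ)), mul(add(add(Z, Z), mul(Z, add(SSSZ, Z))), mul(add(SZ, Z), add(Z, SZ))))))
  →30  S(S(add(add(add(Z, SZ), mul(add(Z, Z), add(Z, SZ))), mul(add(add(Z, Z), mul(Z, add(SSSZ, Z))), mul(add(SZ, Z), add(Z, SZ))))))
  →31  S(S(add(add(SZ, mul(add(Z, Z), add(Z, SZ))), mul(add(add(Z, Z), mul(Z, add(SSSZ, Z))), mul(add(SZ, Z), add(Z, SZ))))))
  →32  S(S(add(S(add(Z, mul(add(Z, Z), add(Z, SZ)))), mul(add(add(Z, Z), mul(Z, add(SSSZ, Z))), mul(add(SZ, Z), add(Z, SZ))))))
  →33  S(S(S(add(add(Z, mul(add(Z, Z), add(Z, SZ))), mul(add(add(Z, Z), mul(Z, add(SSSZ, Z))), mul(add(SZ, Z), add(Z, SZ)))))))
  →34  S(S(S(add(mul(add(Z, Z), add(Z, SZ)), mul(add(add(Z, Z), mul(Z, add(SSSZ, Z))), mul(add(SZ, Z), add(Z, SZ)))))))
  →35  S(S(S(add(mul(Z, add(Z, SZ)), mul(add(add(Z, Z), mul(Z, add(SSSZ, Z))), mul(add(SZ, Z), add(Z, SZ)))))))
  →36  S(S(S(add(Z, mul(add(add(Z, Z), mul(Z, add(SSSZ, Z))), mul(add(SZ, Z), add(Z, SZ)))))))
  →37  S(S(S(mul(add(add(Z, Z), mul(Z, add(SSSZ, Z))), mul(add(SZ, Z), add(Z, SZ))))))
  →38  S(S(S(mul(add(Z, mul(Z, add(SSSZ, Z))), mul(add(SZ, Z), add(Z, SZ))))))
  →39  S(S(S(mul(mul(Z, add(SSSZ, Z)), mul(add(SZ, Z), add(Z, SZ))))))
  →40  S(S(S(mul(Z, mul(add(SZ, Z), add(Z, SZ))))))
  →41  SSSZ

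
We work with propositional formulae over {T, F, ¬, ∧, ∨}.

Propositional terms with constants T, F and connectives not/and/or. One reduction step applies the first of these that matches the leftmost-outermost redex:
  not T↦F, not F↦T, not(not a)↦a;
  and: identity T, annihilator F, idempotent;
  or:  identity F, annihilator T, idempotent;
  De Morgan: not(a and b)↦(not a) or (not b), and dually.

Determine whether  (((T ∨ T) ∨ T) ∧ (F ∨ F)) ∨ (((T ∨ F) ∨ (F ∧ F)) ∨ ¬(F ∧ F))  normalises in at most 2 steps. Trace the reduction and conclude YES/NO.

Answer: NO — after 2 steps the term is (F ∨ F) ∨ (((T ∨ F) ∨ (F ∧ F)) ∨ ¬(F ∧ F)), not yet normal

Working:
  start: (((T ∨ T) ∨ T) ∧ (F ∨ F)) ∨ (((T ∨ F) ∨ (F ∧ F)) ∨ ¬(F ∧ F))
  →1  (T ∧ (F ∨ F)) ∨ (((T ∨ F) ∨ (F ∧ F)) ∨ ¬(F ∧ F))
  →2  (F ∨ F) ∨ (((T ∨ F) ∨ (F ∧ F)) ∨ ¬(F ∧ F))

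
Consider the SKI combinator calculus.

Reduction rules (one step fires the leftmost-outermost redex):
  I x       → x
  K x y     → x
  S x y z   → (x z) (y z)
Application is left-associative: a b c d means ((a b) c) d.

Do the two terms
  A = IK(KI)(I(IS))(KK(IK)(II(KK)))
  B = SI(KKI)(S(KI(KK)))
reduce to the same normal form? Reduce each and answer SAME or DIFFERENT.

Term A:
  start: IK(KI)(I(IS))(KK(IK)(II(KK)))
  step 1: K(KI)(I(IS))(KK(IK)(II(KK)))
  step 2: KI(KK(IK)(II(KK)))
  step 3: I

Term B:
  start: SI(KKI)(S(KI(KK)))
  step 1: I(S(KI(KK)))(KKI(S(KI(KK))))
  step 2: S(KI(KK))(KKI(S(KI(KK))))
  step 3: SI(KKI(S(KI(KK))))
  step 4: SI(K(S(KI(KK))))
  step 5: SI(K(SI))

Answer: DIFFERENT — A ⇓ I, B ⇓ SI(K(SI))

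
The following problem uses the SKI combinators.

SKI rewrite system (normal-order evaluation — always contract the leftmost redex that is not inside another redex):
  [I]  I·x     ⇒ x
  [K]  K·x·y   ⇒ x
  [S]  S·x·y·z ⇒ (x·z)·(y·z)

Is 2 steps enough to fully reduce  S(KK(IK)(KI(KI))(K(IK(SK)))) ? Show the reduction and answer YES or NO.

  start: S(KK(IK)(KI(KI))(K(IK(SK))))
  step 1: S(K(KI(KI))(K(IK(SK))))
  step 2: S(KI(KI))

Answer: NO — after 2 steps the term is S(KI(KI)), not yet normal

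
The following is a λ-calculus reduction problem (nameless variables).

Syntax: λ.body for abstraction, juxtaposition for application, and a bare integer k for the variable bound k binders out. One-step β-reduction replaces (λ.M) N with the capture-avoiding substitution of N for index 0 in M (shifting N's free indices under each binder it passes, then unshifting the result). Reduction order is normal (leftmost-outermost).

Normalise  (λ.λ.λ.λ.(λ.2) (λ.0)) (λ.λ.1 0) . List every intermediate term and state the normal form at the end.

  start: (λ.λ.λ.λ.(λ.2) (λ.0)) (λ.λ.1 0)
  [1] λ.λ.λ.(λ.2) (λ.0)
  [2] λ.λ.λ.1

Answer: normal form = λ.λ.λ.1  (in 2 steps)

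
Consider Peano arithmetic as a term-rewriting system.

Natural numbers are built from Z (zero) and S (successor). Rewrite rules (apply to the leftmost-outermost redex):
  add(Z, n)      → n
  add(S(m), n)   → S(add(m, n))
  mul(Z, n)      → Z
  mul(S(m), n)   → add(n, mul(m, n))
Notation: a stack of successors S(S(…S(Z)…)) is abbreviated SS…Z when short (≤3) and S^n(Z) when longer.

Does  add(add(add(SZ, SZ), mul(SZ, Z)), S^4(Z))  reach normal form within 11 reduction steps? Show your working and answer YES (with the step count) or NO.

Answer: YES — reaches normal form S^6(Z) in 11 ≤ 11 steps

Reduction:
  start: add(add(add(SZ, SZ), mul(SZ, Z)), S^4(Z))
  step 1: add(add(S(add(Z, SZ)), mul(SZ, Z)), S^4(Z))
  step 2: add(S(add(add(Z, SZ), mul(SZ, Z))), S^4(Z))
  step 3: S(add(add(add(Z, SZ), mul(SZ, Z)), S^4(Z)))
  step 4: S(add(add(SZ, mul(SZ, Z)), S^4(Z)))
  step 5: S(add(S(add(Z, mul(SZ, Z))), S^4(Z)))
  step 6: S(S(add(add(Z, mul(SZ, Z)), S^4(Z))))
  step 7: S(S(add(mul(SZ, Z), S^4(Z))))
  step 8: S(S(add(add(Z, mul(Z, Z)), S^4(Z))))
  step 9: S(S(add(mul(Z, Z), S^4(Z))))
  step 10: S(S(add(Z, S^4(Z))))
  step 11: S^6(Z)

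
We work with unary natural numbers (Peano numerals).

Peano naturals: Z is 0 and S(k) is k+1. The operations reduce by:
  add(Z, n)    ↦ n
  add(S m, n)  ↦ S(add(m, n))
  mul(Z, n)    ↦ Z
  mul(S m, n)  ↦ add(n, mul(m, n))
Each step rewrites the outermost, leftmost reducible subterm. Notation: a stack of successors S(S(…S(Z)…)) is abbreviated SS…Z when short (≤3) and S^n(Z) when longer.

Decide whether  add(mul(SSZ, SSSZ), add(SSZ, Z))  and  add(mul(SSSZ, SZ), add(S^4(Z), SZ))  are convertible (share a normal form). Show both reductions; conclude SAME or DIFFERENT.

Term A:
  start: add(mul(SSZ, SSSZ), add(SSZ, Z))
  [1] add(add(SSSZ, mul(SZ, SSSZ)), add(SSZ, Z))
  [2] add(S(add(SSZ, mul(SZ, SSSZ))), add(SSZ, Z))
  [3] S(add(add(SSZ, mul(SZ, SSSZ)), add(SSZ, Z)))
  [4] S(add(S(add(SZ, mul(SZ, SSSZ))), add(SSZ, Z)))
  [5] S(S(add(add(SZ, mul(SZ, SSSZ)), add(SSZ, Z))))
  [6] S(S(add(S(add(Z, mul(SZ, SSSZ))), add(SSZ, Z))))
  [7] S(S(S(add(add(Z, mul(SZ, SSSZ)), add(SSZ, Z)))))
  [8] S(S(S(add(mul(SZ, SSSZ), add(SSZ, Z)))))
  [9] S(S(S(add(add(SSSZ, mul(Z, SSSZ)), add(SSZ, Z)))))
  [10] S(S(S(add(S(add(SSZ, mul(Z, SSSZ))), add(SSZ, Z)))))
  [11] S(S(S(S(add(add(SSZ, mul(Z, SSSZ)), add(SSZ, Z))))))
  [12] S(S(S(S(add(S(add(SZ, mul(Z, SSSZ))), add(SSZ, Z))))))
  [13] S(S(S(S(S(add(add(SZ, mul(Z, SSSZ)), add(SSZ, Z)))))))
  [14] S(S(S(S(S(add(S(add(Z, mul(Z, SSSZ))), add(SSZ, Z)))))))
  [15] S(S(S(S(S(S(add(add(Z, mul(Z, SSSZ)), add(SSZ, Z))))))))
  [16] S(S(S(S(S(S(add(mul(Z, SSSZ), add(SSZ, Z))))))))
  [17] S(S(S(S(S(S(add(Z, add(SSZ, Z))))))))
  [18] S(S(S(S(S(S(add(SSZ, Z)))))))
  [19] S(S(S(S(S(S(S(add(SZ, Z))))))))
  [20] S(S(S(S(S(S(S(S(add(Z, Z)))))))))
  [21] S^8(Z)

Term B:
  start: add(mul(SSSZ, SZ), add(S^4(Z), SZ))
  [1] add(add(SZ, mul(SSZ, SZ)), add(S^4(Z), SZ))
  [2] add(S(add(Z, mul(SSZ, SZ))), add(S^4(Z), SZ))
  [3] S(add(add(Z, mul(SSZ, SZ)), add(S^4(Z), SZ)))
  [4] S(add(mul(SSZ, SZ), add(S^4(Z), SZ)))
  [5] S(add(add(SZ, mul(SZ, SZ)), add(S^4(Z), SZ)))
  [6] S(add(S(add(Z, mul(SZ, SZ))), add(S^4(Z), SZ)))
  [7] S(S(add(add(Z, mul(SZ, SZ)), add(S^4(Z), SZ))))
  [8] S(S(add(mul(SZ, SZ), add(S^4(Z), SZ))))
  [9] S(S(add(add(SZ, mul(Z, SZ)), add(S^4(Z), SZ))))
  [10] S(S(add(S(add(Z, mul(Z, SZ))), add(S^4(Z), SZ))))
  [11] S(S(S(add(add(Z, mul(Z, SZ)), add(S^4(Z), SZ)))))
  [12] S(S(S(add(mul(Z, SZ), add(S^4(Z), SZ)))))
  [13] S(S(S(add(Z, add(S^4(Z), SZ)))))
  [14] S(S(S(add(S^4(Z), SZ))))
  [15] S(S(S(S(add(SSSZ, SZ)))))
  [16] S(S(S(S(S(add(SSZ, SZ))))))
  [17] S(S(S(S(S(S(add(SZ, SZ)))))))
  [18] S(S(S(S(S(S(S(add(Z, SZ))))))))
  [19] S^8(Z)

Answer: SAME — A ⇓ S^8(Z), B ⇓ S^8(Z)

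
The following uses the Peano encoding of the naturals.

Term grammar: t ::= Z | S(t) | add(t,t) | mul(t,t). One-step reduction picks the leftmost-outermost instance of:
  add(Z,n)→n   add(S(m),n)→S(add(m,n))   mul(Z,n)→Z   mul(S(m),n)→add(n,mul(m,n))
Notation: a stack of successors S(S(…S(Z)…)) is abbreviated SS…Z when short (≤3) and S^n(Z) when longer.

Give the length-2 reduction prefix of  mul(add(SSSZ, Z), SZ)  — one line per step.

Answer: after 2 steps: add(SZ, mul(add(SSZ, Z), SZ))

Working:
  start: mul(add(SSSZ, Z), SZ)
  step 1: mul(S(add(SSZ, Z)), SZ)
  step 2: add(SZ, mul(add(SSZ, Z), SZ))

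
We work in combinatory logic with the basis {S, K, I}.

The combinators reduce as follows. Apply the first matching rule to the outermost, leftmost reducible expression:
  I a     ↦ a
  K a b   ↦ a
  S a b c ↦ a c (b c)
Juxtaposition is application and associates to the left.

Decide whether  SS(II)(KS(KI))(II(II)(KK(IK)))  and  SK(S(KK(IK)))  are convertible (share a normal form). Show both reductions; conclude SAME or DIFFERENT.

Term A:
  start: SS(II)(KS(KI))(II(II)(KK(IK)))
  step 1: S(KS(KI))(II(KS(KI)))(II(II)(KK(IK)))
  step 2: KS(KI)(II(II)(KK(IK)))(II(KS(KI))(II(II)(KK(IK))))
  step 3: S(II(II)(KK(IK)))(II(KS(KI))(II(II)(KK(IK))))
  step 4: S(I(II)(KK(IK)))(II(KS(KI))(II(II)(KK(IK))))
  step 5: S(II(KK(IK)))(II(KS(KI))(II(II)(KK(IK))))
  step 6: S(I(KK(IK)))(II(KS(KI))(II(II)(KK(IK))))
  step 7: S(KK(IK))(II(KS(KI))(II(II)(KK(IK))))
  step 8: SK(II(KS(KI))(II(II)(KK(IK))))
  step 9: SK(I(KS(KI))(II(II)(KK(IK))))
  step 10: SK(KS(KI)(II(II)(KK(IK))))
  step 11: SK(S(II(II)(KK(IK))))
  step 12: SK(S(I(II)(KK(IK))))
  step 13: SK(S(II(KK(IK))))
  step 14: SK(S(I(KK(IK))))
  step 15: SK(S(KK(IK)))
  step 16: SK(SK)

Term B:
  start: SK(S(KK(IK)))
  step 1: SK(SK)

Answer: SAME — A ⇓ SK(SK), B ⇓ SK(SK)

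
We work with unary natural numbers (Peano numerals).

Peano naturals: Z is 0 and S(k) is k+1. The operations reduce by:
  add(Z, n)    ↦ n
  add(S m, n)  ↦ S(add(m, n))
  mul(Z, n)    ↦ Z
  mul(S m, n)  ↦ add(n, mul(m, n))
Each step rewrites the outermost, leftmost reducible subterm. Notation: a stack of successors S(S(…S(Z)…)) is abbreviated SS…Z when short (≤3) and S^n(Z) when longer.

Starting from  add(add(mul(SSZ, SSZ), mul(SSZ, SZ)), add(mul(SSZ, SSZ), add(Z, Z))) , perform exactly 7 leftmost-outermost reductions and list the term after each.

Answer: after 7 steps: S(S(add(add(add(Z, mul(SZ, SSZ)), mul(SSZ, SZ)), add(mul(SSZ, SSZ), add(Z, Z)))))

Reduction:
  start: add(add(mul(SSZ, SSZ), mul(SSZ, SZ)), add(mul(SSZ, SSZ), add(Z, Z)))
  step 1: add(add(add(SSZ, mul(SZ, SSZ)), mul(SSZ, SZ)), add(mul(SSZ, SSZ), add(Z, Z)))
  step 2: add(add(S(add(SZ, mul(SZ, SSZ))), mul(SSZ, SZ)), add(mul(SSZ, SSZ), add(Z, Z)))
  step 3: add(S(add(add(SZ, mul(SZ, SSZ)), mul(SSZ, SZ))), add(mul(SSZ, SSZ), add(Z, Z)))
  step 4: S(add(add(add(SZ, mul(SZ, SSZ)), mul(SSZ, SZ)), add(mul(SSZ, SSZ), add(Z, Z))))
  step 5: S(add(add(S(add(Z, mul(SZ, SSZ))), mul(SSZ, SZ)), add(mul(SSZ, SSZ), add(Z, Z))))
  step 6: S(add(S(add(add(Z, mul(SZ, SSZ)), mul(SSZ, SZ))), add(mul(SSZ, SSZ), add(Z, Z))))
  step 7: S(S(add(add(add(Z, mul(SZ, SSZ)), mul(SSZ, SZ)), add(mul(SSZ, SSZ), add(Z, Z)))))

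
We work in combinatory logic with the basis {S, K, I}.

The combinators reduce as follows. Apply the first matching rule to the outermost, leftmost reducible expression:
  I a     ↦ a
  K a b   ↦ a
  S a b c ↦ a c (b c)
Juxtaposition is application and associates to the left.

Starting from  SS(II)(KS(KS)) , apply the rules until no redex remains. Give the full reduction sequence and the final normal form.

Answer: normal form = SSS  (in 5 steps)

Working:
  start: SS(II)(KS(KS))
  step 1: S(KS(KS))(II(KS(KS)))
  step 2: SS(II(KS(KS)))
  step 3: SS(I(KS(KS)))
  step 4: SS(KS(KS))
  step 5: SSS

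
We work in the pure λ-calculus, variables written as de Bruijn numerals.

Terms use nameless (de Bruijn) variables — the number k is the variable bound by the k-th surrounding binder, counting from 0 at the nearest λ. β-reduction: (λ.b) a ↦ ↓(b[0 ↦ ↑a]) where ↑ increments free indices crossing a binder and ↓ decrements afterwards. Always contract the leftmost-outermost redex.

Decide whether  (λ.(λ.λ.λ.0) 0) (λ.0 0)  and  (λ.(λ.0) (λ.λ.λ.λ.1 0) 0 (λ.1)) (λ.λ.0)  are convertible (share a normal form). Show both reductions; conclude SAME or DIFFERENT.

Term A:
  start: (λ.(λ.λ.λ.0) 0) (λ.0 0)
  step 1: (λ.λ.λ.0) (λ.0 0)
  step 2: λ.λ.0

Term B:
  start: (λ.(λ.0) (λ.λ.λ.λ.1 0) 0 (λ.1)) (λ.λ.0)
  step 1: (λ.0) (λ.λ.λ.λ.1 0) (λ.λ.0) (λ.λ.λ.0)
  step 2: (λ.λ.λ.λ.1 0) (λ.λ.0) (λ.λ.λ.0)
  step 3: (λ.λ.λ.1 0) (λ.λ.λ.0)
  step 4: λ.λ.1 0

Answer: DIFFERENT — A ⇓ λ.λ.0, B ⇓ λ.λ.1 0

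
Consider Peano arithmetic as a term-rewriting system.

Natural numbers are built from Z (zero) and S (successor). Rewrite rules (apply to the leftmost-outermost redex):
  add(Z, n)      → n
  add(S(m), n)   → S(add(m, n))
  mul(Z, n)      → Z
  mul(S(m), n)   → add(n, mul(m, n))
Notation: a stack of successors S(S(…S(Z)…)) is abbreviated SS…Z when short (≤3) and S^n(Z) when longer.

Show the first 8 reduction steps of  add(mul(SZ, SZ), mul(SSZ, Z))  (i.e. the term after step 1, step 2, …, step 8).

  start: add(mul(SZ, SZ), mul(SSZ, Z))
  [1] add(add(SZ, mul(Z, SZ)), mul(SSZ, Z))
  [2] add(S(add(Z, mul(Z, SZ))), mul(SSZ, Z))
  [3] S(add(add(Z, mul(Z, SZ)), mul(SSZ, Z)))
  [4] S(add(mul(Z, SZ), mul(SSZ, Z)))
  [5] S(add(Z, mul(SSZ, Z)))
  [6] S(mul(SSZ, Z))
  [7] S(add(Z, mul(SZ, Z)))
  [8] S(mul(SZ, Z))

Answer: after 8 steps: S(mul(SZ, Z))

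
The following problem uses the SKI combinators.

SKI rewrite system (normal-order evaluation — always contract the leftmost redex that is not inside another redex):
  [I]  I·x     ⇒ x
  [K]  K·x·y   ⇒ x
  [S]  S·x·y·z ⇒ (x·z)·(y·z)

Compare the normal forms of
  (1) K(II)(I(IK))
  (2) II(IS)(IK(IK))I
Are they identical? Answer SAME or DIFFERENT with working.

Answer: DIFFERENT — A ⇓ I, B ⇓ S(KK)I

Reduction:
Term A:
  start: K(II)(I(IK))
  [1] II
  [2] I

Term B:
  start: II(IS)(IK(IK))I
  [1] I(IS)(IK(IK))I
  [2] IS(IK(IK))I
  [3] S(IK(IK))I
  [4] S(K(IK))I
  [5] S(KK)I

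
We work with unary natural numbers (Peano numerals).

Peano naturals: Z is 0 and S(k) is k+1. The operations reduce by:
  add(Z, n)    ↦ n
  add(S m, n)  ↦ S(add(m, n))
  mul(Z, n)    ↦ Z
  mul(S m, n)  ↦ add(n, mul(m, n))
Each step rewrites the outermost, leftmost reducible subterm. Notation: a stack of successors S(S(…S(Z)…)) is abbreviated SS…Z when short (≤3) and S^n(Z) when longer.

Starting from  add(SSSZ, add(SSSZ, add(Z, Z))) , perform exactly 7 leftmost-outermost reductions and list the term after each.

  start: add(SSSZ, add(SSSZ, add(Z, Z)))
  [1] S(add(SSZ, add(SSSZ, add(Z, Z))))
  [2] S(S(add(SZ, add(SSSZ, add(Z, Z)))))
  [3] S(S(S(add(Z, add(SSSZ, add(Z, Z))))))
  [4] S(S(S(add(SSSZ, add(Z, Z)))))
  [5] S(S(S(S(add(SSZ, add(Z, Z))))))
  [6] S(S(S(S(S(add(SZ, add(Z, Z)))))))
  [7] S(S(S(S(S(S(add(Z, add(Z, Z))))))))

Answer: after 7 steps: S(S(S(S(S(S(add(Z, add(Z, Z))))))))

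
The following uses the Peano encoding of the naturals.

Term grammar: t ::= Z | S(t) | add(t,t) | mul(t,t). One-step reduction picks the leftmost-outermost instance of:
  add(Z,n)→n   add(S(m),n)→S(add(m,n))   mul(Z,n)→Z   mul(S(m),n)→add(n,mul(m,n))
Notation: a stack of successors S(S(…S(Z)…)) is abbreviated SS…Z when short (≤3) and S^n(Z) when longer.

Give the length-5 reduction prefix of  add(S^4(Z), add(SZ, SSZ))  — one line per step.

  start: add(S^4(Z), add(SZ, SSZ))
  step 1: S(add(SSSZ, add(SZ, SSZ)))
  step 2: S(S(add(SSZ, add(SZ, SSZ))))
  step 3: S(S(S(add(SZ, add(SZ, SSZ)))))
  step 4: S(S(S(S(add(Z, add(SZ, SSZ))))))
  step 5: S(S(S(S(add(SZ, SSZ)))))

Answer: after 5 steps: S(S(S(S(add(SZ, SSZ)))))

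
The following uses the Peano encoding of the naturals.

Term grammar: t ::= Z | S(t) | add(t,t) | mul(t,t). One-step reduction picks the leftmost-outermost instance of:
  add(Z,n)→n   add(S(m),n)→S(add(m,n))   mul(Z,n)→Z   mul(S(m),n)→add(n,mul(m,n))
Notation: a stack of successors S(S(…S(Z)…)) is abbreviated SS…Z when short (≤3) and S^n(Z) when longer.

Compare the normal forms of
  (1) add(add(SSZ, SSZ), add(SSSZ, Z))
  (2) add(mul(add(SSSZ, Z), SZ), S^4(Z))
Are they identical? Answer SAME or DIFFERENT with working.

Answer: SAME — A ⇓ S^7(Z), B ⇓ S^7(Z)

Reduction:
Term A:
  start: add(add(SSZ, SSZ), add(SSSZ, Z))
  step 1: add(S(add(SZ, SSZ)), add(SSSZ, Z))
  step 2: S(add(add(SZ, SSZ), add(SSSZ, Z)))
  step 3: S(add(S(add(Z, SSZ)), add(SSSZ, Z)))
  step 4: S(S(add(add(Z, SSZ), add(SSSZ, Z))))
  step 5: S(S(add(SSZ, add(SSSZ, Z))))
  step 6: S(S(S(add(SZ, add(SSSZ, Z)))))
  step 7: S(S(S(S(add(Z, add(SSSZ, Z))))))
  step 8: S(S(S(S(add(SSSZ, Z)))))
  step 9: S(S(S(S(S(add(SSZ, Z))))))
  step 10: S(S(S(S(S(S(add(SZ, Z)))))))
  step 11: S(S(S(S(S(S(S(add(Z, Z))))))))
  step 12: S^7(Z)

Term B:
  start: add(mul(add(SSSZ, Z), SZ), S^4(Z))
  step 1: add(mul(S(add(SSZ, Z)), SZ), S^4(Z))
  step 2: add(add(SZ, mul(add(SSZ, Z), SZ)), S^4(Z))
  step 3: add(S(add(Z, mul(add(SSZ, Z), SZ))), S^4(Z))
  step 4: S(add(add(Z, mul(add(SSZ, Z), SZ)), S^4(Z)))
  step 5: S(add(mul(add(SSZ, Z), SZ), S^4(Z)))
  step 6: S(add(mul(S(add(SZ, Z)), SZ), S^4(Z)))
  step 7: S(add(add(SZ, mul(add(SZ, Z), SZ)), S^4(Z)))
  step 8: S(add(S(add(Z, mul(add(SZ, Z), SZ))), S^4(Z)))
  step 9: S(S(add(add(Z, mul(add(SZ, Z), SZ)), S^4(Z))))
  step 10: S(S(add(mul(add(SZ, Z), SZ), S^4(Z))))
  step 11: S(S(add(mul(S(add(Z, Z)), SZ), S^4(Z))))
  step 12: S(S(add(add(SZ, mul(add(Z, Z), SZ)), S^4(Z))))
  step 13: S(S(add(S(add(Z, mul(add(Z, Z), SZ))), S^4(Z))))
  step 14: S(S(S(add(add(Z, mul(add(Z, Z), SZ)), S^4(Z)))))
  step 15: S(S(S(add(mul(add(Z, Z), SZ), S^4(Z)))))
  step 16: S(S(S(add(mul(Z, SZ), S^4(Z)))))
  step 17: S(S(S(add(Z, S^4(Z)))))
  step 18: S^7(Z)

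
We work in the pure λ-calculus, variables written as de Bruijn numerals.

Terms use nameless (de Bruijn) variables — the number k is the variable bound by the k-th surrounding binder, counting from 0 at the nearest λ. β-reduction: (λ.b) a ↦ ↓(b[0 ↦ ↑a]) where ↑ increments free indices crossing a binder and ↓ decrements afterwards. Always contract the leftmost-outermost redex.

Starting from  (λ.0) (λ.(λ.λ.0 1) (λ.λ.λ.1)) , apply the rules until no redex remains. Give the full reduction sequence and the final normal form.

  start: (λ.0) (λ.(λ.λ.0 1) (λ.λ.λ.1))
  step 1: λ.(λ.λ.0 1) (λ.λ.λ.1)
  step 2: λ.λ.0 (λ.λ.λ.1)

Answer: normal form = λ.λ.0 (λ.λ.λ.1)  (in 2 steps)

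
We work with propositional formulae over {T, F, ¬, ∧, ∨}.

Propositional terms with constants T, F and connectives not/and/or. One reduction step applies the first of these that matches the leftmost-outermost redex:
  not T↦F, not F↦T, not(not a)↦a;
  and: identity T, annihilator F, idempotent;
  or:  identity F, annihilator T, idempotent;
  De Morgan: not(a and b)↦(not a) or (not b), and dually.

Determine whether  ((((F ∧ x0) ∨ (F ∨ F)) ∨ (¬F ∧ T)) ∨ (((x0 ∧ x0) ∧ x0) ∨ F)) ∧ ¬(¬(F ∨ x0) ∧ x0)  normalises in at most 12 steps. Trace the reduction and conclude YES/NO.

  start: ((((F ∧ x0) ∨ (F ∨ F)) ∨ (¬F ∧ T)) ∨ (((x0 ∧ x0) ∧ x0) ∨ F)) ∧ ¬(¬(F ∨ x0) ∧ x0)
  step 1: (((F ∨ (F ∨ F)) ∨ (¬F ∧ T)) ∨ (((x0 ∧ x0) ∧ x0) ∨ F)) ∧ ¬(¬(F ∨ x0) ∧ x0)
  step 2: (((F ∨ F) ∨ (¬F ∧ T)) ∨ (((x0 ∧ x0) ∧ x0) ∨ F)) ∧ ¬(¬(F ∨ x0) ∧ x0)
  step 3: ((F ∨ (¬F ∧ T)) ∨ (((x0 ∧ x0) ∧ x0) ∨ F)) ∧ ¬(¬(F ∨ x0) ∧ x0)
  step 4: ((¬F ∧ T) ∨ (((x0 ∧ x0) ∧ x0) ∨ F)) ∧ ¬(¬(F ∨ x0) ∧ x0)
  step 5: (¬F ∨ (((x0 ∧ x0) ∧ x0) ∨ F)) ∧ ¬(¬(F ∨ x0) ∧ x0)
  step 6: (T ∨ (((x0 ∧ x0) ∧ x0) ∨ F)) ∧ ¬(¬(F ∨ x0) ∧ x0)
  step 7: T ∧ ¬(¬(F ∨ x0) ∧ x0)
  step 8: ¬(¬(F ∨ x0) ∧ x0)
  step 9: ¬¬(F ∨ x0) ∨ ¬x0
  step 10: (F ∨ x0) ∨ ¬x0
  step 11: x0 ∨ ¬x0

Answer: YES — reaches normal form x0 ∨ ¬x0 in 11 ≤ 12 steps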